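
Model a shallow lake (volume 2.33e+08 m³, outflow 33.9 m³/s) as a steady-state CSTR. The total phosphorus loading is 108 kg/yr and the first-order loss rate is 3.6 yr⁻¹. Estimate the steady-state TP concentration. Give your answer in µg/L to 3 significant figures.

Outflow Q = 33.9 m³/s × 3.156e+07 s/yr = 1.07e+09 m³/yr.
Steady-state CSTR mass balance: W = Q·C + k·V·C, so C = W/(Q + kV).
Q + kV = 1.07e+09 + 3.6·2.33e+08 = 1.909e+09 m³/yr.
C = 108/1.909e+09 = 5.659e-08 kg/m³ = 5.659e-05 mg/L = 0.05659 µg/L.

0.0566 µg/L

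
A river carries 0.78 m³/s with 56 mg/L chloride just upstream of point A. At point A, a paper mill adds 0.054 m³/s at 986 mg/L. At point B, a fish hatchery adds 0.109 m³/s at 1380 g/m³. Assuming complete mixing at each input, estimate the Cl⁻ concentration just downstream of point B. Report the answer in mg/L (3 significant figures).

262 mg/L

After input A: C = (0.78·56 + 0.054·986) / 0.834 = 116.2 mg/L.
After input B: C = (0.834·116.2 + 0.109·1380) / 0.943 = 262.3 mg/L.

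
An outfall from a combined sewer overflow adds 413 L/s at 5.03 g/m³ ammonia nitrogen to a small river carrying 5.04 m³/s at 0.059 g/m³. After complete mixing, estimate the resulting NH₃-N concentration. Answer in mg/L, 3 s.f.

413 L/s = 0.413 m³/s.
Flow-weighted mixing gives C = (0.413·5.03 + 5.04·0.059) / (0.413 + 5.04) = 2.375/5.453 = 0.4355 mg/L.

0.435 mg/L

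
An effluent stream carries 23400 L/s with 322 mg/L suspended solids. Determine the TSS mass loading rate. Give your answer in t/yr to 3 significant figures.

23400 L/s = 23.4 m³/s.
Mass flux = Q·C = 23.4 m³/s × 322 g/m³ = 7535 g/s.
= 7535 g/s × 31.56 = 2.378e+05 t/yr.

238000 t/yr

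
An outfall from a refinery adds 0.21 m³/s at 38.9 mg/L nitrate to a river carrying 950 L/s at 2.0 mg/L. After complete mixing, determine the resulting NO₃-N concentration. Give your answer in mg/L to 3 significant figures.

950 L/s = 0.95 m³/s.
Conservation of mass across the mixing zone: C = (0.21·38.9 + 0.95·2) / (0.21 + 0.95) = 10.07/1.16 = 8.68 mg/L.

8.68 mg/L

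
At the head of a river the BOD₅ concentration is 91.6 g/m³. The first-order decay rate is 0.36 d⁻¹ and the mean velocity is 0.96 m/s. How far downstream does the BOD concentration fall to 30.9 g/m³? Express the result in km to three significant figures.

From C = C₀·e^(−kt), t = ln(C₀/C)/k = ln(91.6/30.9)/0.36 = 1.087/0.36 = 3.019 d.
Distance = v·t = 0.96 m/s × 2.608e+05 s = 2.504e+05 m = 250.4 km.

250 km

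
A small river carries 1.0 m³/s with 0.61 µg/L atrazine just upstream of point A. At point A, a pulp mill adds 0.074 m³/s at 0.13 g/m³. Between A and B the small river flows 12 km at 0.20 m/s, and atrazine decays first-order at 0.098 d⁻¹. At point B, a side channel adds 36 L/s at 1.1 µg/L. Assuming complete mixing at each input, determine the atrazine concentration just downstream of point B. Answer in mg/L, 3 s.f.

0.61 µg/L = 0.00061 mg/L.
After input A: C = (1·0.00061 + 0.074·0.13) / 1.074 = 0.009525 mg/L.
Over the 12 km reach to input B (t = 6e+04 s = 0.6944 d), decay gives C = 0.009525·exp(−0.098·0.6944) = 0.008898 mg/L.
36 L/s = 0.036 m³/s.
1.1 µg/L = 0.0011 mg/L.
After input B: C = (1.074·0.008898 + 0.036·0.0011) / 1.11 = 0.008646 mg/L.

0.00865 mg/L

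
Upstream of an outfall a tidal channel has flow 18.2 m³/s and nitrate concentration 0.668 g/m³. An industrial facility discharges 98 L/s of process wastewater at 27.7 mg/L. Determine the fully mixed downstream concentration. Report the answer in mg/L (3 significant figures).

98 L/s = 0.098 m³/s.
Conservation of mass across the mixing zone: C = (0.098·27.7 + 18.2·0.668) / (0.098 + 18.2) = 14.87/18.3 = 0.8128 mg/L.

0.813 mg/L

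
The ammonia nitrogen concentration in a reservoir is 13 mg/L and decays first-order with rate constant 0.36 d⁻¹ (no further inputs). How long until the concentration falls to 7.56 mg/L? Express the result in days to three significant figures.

t = ln(C₀/C)/k = ln(13/7.56)/0.36 = 0.5421/0.36 = 1.506 d.

1.51 d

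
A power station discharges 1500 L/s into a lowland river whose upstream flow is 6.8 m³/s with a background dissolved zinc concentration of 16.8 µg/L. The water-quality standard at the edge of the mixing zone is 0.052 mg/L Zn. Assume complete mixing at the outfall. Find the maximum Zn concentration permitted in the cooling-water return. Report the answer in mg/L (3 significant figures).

0.212 mg/L

1500 L/s = 1.5 m³/s.
16.8 µg/L = 0.0168 mg/L.
Mass balance: 0.052·8.3 = 1.5·Cₑ + 6.8·0.0168.
Cₑ = (0.4316 − 0.1142) / 1.5 = 0.2116 mg/L.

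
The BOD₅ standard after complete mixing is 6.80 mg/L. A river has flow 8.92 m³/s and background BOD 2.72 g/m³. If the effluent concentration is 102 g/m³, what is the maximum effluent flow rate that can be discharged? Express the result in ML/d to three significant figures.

Mass balance at complete mixing: C_std·(Q_w + Q_r) = Q_w·C_e + Q_r·C_b.
Rearranging, Q_w = Q_r·(C_std − C_b)/(C_e − C_std) = 8.92·(6.8 − 2.72) / (102 − 6.8) = 0.3823 m³/s.
= 33.03 ML/d.

33.0 ML/d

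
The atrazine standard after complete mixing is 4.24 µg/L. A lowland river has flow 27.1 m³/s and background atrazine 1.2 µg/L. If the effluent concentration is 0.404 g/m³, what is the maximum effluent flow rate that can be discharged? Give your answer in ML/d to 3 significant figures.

17.8 ML/d

1.2 µg/L = 0.0012 mg/L.
4.24 µg/L = 0.00424 mg/L.
Mass balance at complete mixing: C_std·(Q_w + Q_r) = Q_w·C_e + Q_r·C_b.
Rearranging, Q_w = Q_r·(C_std − C_b)/(C_e − C_std) = 27.1·(0.00424 − 0.0012) / (0.404 − 0.00424) = 0.2061 m³/s.
= 17.81 ML/d.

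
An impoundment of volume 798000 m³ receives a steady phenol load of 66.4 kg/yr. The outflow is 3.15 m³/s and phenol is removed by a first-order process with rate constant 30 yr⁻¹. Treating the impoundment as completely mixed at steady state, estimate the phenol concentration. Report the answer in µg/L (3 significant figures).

0.538 µg/L

Outflow Q = 3.15 m³/s × 3.156e+07 s/yr = 9.941e+07 m³/yr.
Steady-state CSTR mass balance: W = Q·C + k·V·C, so C = W/(Q + kV).
Q + kV = 9.941e+07 + 30·798000 = 1.233e+08 m³/yr.
C = 66.4/1.233e+08 = 5.383e-07 kg/m³ = 0.0005383 mg/L = 0.5383 µg/L.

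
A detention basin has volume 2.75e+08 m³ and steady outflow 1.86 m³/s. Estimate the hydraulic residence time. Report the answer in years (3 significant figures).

4.69 yr

Q = 1.86 m³/s × 3.156e+07 s/yr = 5.87e+07 m³/yr.
Hydraulic residence time τ = V/Q = 2.75e+08/5.87e+07 = 4.685 yr.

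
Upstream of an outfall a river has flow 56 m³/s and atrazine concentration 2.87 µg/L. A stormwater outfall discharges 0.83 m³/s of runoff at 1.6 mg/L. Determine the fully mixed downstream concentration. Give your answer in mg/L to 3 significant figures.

2.87 µg/L = 0.00287 mg/L.
By mass balance at complete mixing, C = (0.83·1.6 + 56·0.00287) / (0.83 + 56) = 1.489/56.83 = 0.0262 mg/L.

0.0262 mg/L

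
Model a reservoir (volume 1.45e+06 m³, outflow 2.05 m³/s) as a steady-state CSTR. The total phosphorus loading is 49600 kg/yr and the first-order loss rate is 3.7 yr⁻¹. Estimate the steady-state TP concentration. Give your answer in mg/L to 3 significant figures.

Outflow Q = 2.05 m³/s × 3.156e+07 s/yr = 6.469e+07 m³/yr.
Steady-state CSTR mass balance: W = Q·C + k·V·C, so C = W/(Q + kV).
Q + kV = 6.469e+07 + 3.7·1.45e+06 = 7.006e+07 m³/yr.
C = 49600/7.006e+07 = 0.000708 kg/m³ = 0.708 mg/L.

0.708 mg/L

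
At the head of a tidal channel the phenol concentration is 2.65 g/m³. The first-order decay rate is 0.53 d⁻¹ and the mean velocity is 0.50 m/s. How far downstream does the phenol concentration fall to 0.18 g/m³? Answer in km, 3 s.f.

219 km

From C = C₀·e^(−kt), t = ln(C₀/C)/k = ln(2.65/0.18)/0.53 = 2.689/0.53 = 5.074 d.
Distance = v·t = 0.50 m/s × 4.384e+05 s = 2.192e+05 m = 219.2 km.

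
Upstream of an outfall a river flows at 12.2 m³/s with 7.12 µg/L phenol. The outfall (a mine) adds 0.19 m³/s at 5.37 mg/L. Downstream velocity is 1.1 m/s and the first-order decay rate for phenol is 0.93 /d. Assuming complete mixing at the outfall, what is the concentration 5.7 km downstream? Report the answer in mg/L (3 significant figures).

7.12 µg/L = 0.00712 mg/L.
After complete mixing, C₀ = (0.19·5.37 + 12.2·0.00712) / 12.39 = 0.08936 mg/L.
Travel time t = 5700 m / 1.1 m/s = 5182 s = 0.05997 d.
C = 0.08936·exp(−0.93·0.05997) = 0.08936·0.9458 = 0.08451 mg/L.

0.0845 mg/L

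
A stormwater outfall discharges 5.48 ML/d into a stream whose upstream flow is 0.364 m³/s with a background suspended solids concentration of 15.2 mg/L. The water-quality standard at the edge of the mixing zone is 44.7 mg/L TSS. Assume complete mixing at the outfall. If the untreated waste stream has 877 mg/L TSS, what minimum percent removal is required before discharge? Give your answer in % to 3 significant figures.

75.6 %

5.48 ML/d = 0.06343 m³/s.
Mass balance: 44.7·0.4274 = 0.06343·Cₑ + 0.364·15.2.
Cₑ = (19.11 − 5.533) / 0.06343 = 214 mg/L.
Required removal = 1 − 214/877 = 75.6 %.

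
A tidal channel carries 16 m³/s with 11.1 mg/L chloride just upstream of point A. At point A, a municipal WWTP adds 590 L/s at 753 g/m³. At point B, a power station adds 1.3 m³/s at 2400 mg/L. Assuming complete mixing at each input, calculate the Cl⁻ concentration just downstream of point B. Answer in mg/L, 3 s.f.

590 L/s = 0.59 m³/s.
After input A: C = (16·11.1 + 0.59·753) / 16.59 = 37.48 mg/L.
After input B: C = (16.59·37.48 + 1.3·2400) / 17.89 = 209.2 mg/L.

209 mg/L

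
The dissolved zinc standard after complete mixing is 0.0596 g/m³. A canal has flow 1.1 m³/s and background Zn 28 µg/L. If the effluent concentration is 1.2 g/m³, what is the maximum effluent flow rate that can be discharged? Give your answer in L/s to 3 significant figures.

28 µg/L = 0.028 mg/L.
Mass balance at complete mixing: C_std·(Q_w + Q_r) = Q_w·C_e + Q_r·C_b.
Rearranging, Q_w = Q_r·(C_std − C_b)/(C_e − C_std) = 1.1·(0.0596 − 0.028) / (1.2 − 0.0596) = 0.03048 m³/s.
= 30.48 L/s.

30.5 L/s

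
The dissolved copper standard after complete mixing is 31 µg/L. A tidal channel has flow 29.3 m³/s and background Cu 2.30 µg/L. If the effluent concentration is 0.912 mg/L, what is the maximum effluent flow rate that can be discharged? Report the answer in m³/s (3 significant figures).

2.30 µg/L = 0.0023 mg/L.
31 µg/L = 0.031 mg/L.
Mass balance at complete mixing: C_std·(Q_w + Q_r) = Q_w·C_e + Q_r·C_b.
Rearranging, Q_w = Q_r·(C_std − C_b)/(C_e − C_std) = 29.3·(0.031 − 0.0023) / (0.912 − 0.031) = 0.9545 m³/s.

0.954 m³/s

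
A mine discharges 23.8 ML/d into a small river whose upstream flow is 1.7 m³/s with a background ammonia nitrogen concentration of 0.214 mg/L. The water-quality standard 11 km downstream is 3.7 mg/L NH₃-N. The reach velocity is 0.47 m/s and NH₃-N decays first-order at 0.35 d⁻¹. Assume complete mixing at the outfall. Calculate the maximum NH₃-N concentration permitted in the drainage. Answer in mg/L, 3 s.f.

27.9 mg/L

23.8 ML/d = 0.2755 m³/s.
Travel time to the compliance point: t = 1.1e+04/0.47 = 2.34e+04 s = 0.2709 d; decay factor exp(−0.35·0.2709) = 0.9095.
So the concentration just after mixing may be at most 3.7/0.9095 = 4.068 mg/L.
Mass balance: 4.068·1.975 = 0.2755·Cₑ + 1.7·0.214.
Cₑ = (8.036 − 0.3638) / 0.2755 = 27.85 mg/L.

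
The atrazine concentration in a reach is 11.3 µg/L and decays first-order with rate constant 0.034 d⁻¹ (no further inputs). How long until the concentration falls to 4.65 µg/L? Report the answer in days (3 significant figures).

26.1 d

t = ln(C₀/C)/k = ln(11.3/4.65)/0.034 = 0.8879/0.034 = 26.12 d.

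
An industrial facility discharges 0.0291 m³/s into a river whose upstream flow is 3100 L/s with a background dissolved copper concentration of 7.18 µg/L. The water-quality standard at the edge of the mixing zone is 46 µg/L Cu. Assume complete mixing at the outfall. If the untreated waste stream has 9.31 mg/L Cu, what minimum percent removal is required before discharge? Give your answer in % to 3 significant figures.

3100 L/s = 3.1 m³/s.
7.18 µg/L = 0.00718 mg/L.
46 µg/L = 0.046 mg/L.
Mass balance: 0.046·3.129 = 0.0291·Cₑ + 3.1·0.00718.
Cₑ = (0.1439 − 0.02226) / 0.0291 = 4.181 mg/L.
Required removal = 1 − 4.181/9.31 = 55.09 %.

55.1 %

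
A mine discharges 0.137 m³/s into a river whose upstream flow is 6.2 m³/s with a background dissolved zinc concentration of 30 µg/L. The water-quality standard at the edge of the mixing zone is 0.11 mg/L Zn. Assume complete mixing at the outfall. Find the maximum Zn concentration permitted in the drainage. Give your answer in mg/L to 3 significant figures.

3.73 mg/L

30 µg/L = 0.03 mg/L.
Mass balance: 0.11·6.337 = 0.137·Cₑ + 6.2·0.03.
Cₑ = (0.6971 − 0.186) / 0.137 = 3.73 mg/L.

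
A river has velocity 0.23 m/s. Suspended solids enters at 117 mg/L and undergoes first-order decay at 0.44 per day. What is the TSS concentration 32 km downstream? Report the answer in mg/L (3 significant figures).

Travel time t = 32 km / 0.23 m/s = 3.2e+04/0.23 = 1.391e+05 s = 1.61 d.
First-order decay: C = 117·exp(−0.44·1.61) = 117·0.4924 = 57.61 mg/L.

57.6 mg/L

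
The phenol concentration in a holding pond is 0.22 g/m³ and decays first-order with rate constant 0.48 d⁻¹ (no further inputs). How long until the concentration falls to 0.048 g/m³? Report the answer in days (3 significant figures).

t = ln(C₀/C)/k = ln(0.22/0.048)/0.48 = 1.522/0.48 = 3.172 d.

3.17 d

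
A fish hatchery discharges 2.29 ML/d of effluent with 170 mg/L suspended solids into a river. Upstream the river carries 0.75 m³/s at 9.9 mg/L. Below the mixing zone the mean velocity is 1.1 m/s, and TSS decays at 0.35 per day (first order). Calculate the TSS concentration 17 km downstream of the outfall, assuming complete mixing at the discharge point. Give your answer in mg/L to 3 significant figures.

14.4 mg/L

2.29 ML/d = 0.0265 m³/s.
After complete mixing, C₀ = (0.0265·170 + 0.75·9.9) / 0.7765 = 15.36 mg/L.
Travel time t = 1.7e+04 m / 1.1 m/s = 1.545e+04 s = 0.1789 d.
C = 15.36·exp(−0.35·0.1789) = 15.36·0.9393 = 14.43 mg/L.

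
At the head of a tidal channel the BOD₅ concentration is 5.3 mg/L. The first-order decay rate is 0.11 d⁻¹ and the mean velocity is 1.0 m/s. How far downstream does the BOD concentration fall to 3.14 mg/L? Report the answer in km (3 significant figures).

From C = C₀·e^(−kt), t = ln(C₀/C)/k = ln(5.3/3.14)/0.11 = 0.5235/0.11 = 4.759 d.
Distance = v·t = 1.0 m/s × 4.112e+05 s = 4.112e+05 m = 411.2 km.

411 km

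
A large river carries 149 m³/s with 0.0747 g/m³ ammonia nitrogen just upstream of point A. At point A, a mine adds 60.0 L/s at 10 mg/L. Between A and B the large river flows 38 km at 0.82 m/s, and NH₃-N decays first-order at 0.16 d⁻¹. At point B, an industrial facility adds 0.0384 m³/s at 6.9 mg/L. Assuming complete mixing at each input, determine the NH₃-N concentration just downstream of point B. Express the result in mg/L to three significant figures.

0.0740 mg/L

60.0 L/s = 0.06 m³/s.
After input A: C = (149·0.0747 + 0.06·10) / 149.1 = 0.0787 mg/L.
Over the 38 km reach to input B (t = 4.634e+04 s = 0.5364 d), decay gives C = 0.0787·exp(−0.16·0.5364) = 0.07222 mg/L.
After input B: C = (149.1·0.07222 + 0.0384·6.9) / 149.1 = 0.07398 mg/L.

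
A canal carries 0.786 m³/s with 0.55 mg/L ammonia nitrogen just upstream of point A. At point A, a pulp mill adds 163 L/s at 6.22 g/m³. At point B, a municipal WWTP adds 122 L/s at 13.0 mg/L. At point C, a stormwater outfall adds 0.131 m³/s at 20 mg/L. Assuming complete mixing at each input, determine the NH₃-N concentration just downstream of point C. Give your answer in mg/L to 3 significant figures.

163 L/s = 0.163 m³/s.
After input A: C = (0.786·0.55 + 0.163·6.22) / 0.949 = 1.524 mg/L.
122 L/s = 0.122 m³/s.
After input B: C = (0.949·1.524 + 0.122·13) / 1.071 = 2.831 mg/L.
After input C: C = (1.071·2.831 + 0.131·20) / 1.202 = 4.702 mg/L.

4.70 mg/L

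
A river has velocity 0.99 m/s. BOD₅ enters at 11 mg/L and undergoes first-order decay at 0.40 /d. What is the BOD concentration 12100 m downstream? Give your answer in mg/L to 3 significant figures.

Travel time t = 12100 m / 0.99 m/s = 1.21e+04/0.99 = 1.222e+04 s = 0.1415 d.
First-order decay: C = 11·exp(−0.40·0.1415) = 11·0.945 = 10.39 mg/L.

10.4 mg/L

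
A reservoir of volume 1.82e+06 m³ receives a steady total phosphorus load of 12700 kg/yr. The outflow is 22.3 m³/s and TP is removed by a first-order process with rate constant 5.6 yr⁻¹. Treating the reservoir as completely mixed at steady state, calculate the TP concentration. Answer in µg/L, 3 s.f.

17.8 µg/L

Outflow Q = 22.3 m³/s × 3.156e+07 s/yr = 7.037e+08 m³/yr.
Steady-state CSTR mass balance: W = Q·C + k·V·C, so C = W/(Q + kV).
Q + kV = 7.037e+08 + 5.6·1.82e+06 = 7.139e+08 m³/yr.
C = 12700/7.139e+08 = 1.779e-05 kg/m³ = 0.01779 mg/L = 17.79 µg/L.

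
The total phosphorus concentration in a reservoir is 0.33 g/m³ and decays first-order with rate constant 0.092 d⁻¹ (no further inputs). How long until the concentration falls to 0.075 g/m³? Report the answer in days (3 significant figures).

16.1 d

t = ln(C₀/C)/k = ln(0.33/0.075)/0.092 = 1.482/0.092 = 16.1 d.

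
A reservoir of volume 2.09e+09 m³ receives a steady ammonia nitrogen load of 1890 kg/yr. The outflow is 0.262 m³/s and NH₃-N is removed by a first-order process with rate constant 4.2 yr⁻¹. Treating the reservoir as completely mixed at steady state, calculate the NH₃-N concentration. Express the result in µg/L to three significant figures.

Outflow Q = 0.262 m³/s × 3.156e+07 s/yr = 8.268e+06 m³/yr.
Steady-state CSTR mass balance: W = Q·C + k·V·C, so C = W/(Q + kV).
Q + kV = 8.268e+06 + 4.2·2.09e+09 = 8.786e+09 m³/yr.
C = 1890/8.786e+09 = 2.151e-07 kg/m³ = 0.0002151 mg/L = 0.2151 µg/L.

0.215 µg/L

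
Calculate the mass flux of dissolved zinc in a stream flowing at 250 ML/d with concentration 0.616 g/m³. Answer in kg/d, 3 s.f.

250 ML/d = 2.894 m³/s.
Mass flux = Q·C = 2.894 m³/s × 0.616 g/m³ = 1.782 g/s.
= 1.782 g/s × 86.4 = 154 kg/d.

154 kg/d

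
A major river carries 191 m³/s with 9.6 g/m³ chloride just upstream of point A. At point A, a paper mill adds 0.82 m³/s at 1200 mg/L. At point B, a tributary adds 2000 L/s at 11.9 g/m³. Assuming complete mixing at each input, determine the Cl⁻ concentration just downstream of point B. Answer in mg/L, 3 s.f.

14.7 mg/L

After input A: C = (191·9.6 + 0.82·1200) / 191.8 = 14.69 mg/L.
2000 L/s = 2 m³/s.
After input B: C = (191.8·14.69 + 2·11.9) / 193.8 = 14.66 mg/L.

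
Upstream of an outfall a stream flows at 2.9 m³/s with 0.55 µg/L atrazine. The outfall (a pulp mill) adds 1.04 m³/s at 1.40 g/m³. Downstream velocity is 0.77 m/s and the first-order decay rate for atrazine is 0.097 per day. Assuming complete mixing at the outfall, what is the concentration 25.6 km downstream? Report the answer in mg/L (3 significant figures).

0.356 mg/L

0.55 µg/L = 0.00055 mg/L.
After complete mixing, C₀ = (1.04·1.4 + 2.9·0.00055) / 3.94 = 0.3699 mg/L.
Travel time t = 2.56e+04 m / 0.77 m/s = 3.325e+04 s = 0.3848 d.
C = 0.3699·exp(−0.097·0.3848) = 0.3699·0.9634 = 0.3564 mg/L.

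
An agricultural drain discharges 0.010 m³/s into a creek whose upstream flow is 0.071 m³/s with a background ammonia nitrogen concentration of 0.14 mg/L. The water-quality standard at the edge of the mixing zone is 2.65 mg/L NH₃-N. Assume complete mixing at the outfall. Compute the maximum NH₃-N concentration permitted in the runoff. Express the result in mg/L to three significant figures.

Mass balance: 2.65·0.081 = 0.01·Cₑ + 0.071·0.14.
Cₑ = (0.2146 − 0.00994) / 0.01 = 20.47 mg/L.

20.5 mg/L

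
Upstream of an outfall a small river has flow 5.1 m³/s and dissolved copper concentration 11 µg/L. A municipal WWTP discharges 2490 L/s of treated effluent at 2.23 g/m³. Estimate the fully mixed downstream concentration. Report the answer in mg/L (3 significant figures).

0.739 mg/L

2490 L/s = 2.49 m³/s.
11 µg/L = 0.011 mg/L.
Flow-weighted mixing gives C = (2.49·2.23 + 5.1·0.011) / (2.49 + 5.1) = 5.609/7.59 = 0.739 mg/L.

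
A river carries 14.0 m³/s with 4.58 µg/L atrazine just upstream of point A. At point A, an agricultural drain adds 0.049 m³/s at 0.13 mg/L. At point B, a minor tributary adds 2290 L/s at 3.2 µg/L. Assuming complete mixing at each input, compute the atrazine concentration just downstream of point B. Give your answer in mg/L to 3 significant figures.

0.00476 mg/L

4.58 µg/L = 0.00458 mg/L.
After input A: C = (14·0.00458 + 0.049·0.13) / 14.05 = 0.005017 mg/L.
2290 L/s = 2.29 m³/s.
3.2 µg/L = 0.0032 mg/L.
After input B: C = (14.05·0.005017 + 2.29·0.0032) / 16.34 = 0.004763 mg/L.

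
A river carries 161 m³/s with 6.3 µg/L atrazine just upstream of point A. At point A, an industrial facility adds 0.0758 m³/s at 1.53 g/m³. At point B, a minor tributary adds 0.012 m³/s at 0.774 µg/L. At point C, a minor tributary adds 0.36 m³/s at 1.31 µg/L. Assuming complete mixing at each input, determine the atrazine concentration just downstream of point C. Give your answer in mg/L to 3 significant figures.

0.00700 mg/L

6.3 µg/L = 0.0063 mg/L.
After input A: C = (161·0.0063 + 0.0758·1.53) / 161.1 = 0.007017 mg/L.
0.774 µg/L = 0.000774 mg/L.
After input B: C = (161.1·0.007017 + 0.012·0.000774) / 161.1 = 0.007017 mg/L.
1.31 µg/L = 0.00131 mg/L.
After input C: C = (161.1·0.007017 + 0.36·0.00131) / 161.4 = 0.007004 mg/L.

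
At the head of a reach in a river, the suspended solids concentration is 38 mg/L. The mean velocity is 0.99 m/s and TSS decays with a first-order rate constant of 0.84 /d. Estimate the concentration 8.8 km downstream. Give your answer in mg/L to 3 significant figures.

34.9 mg/L

Travel time t = 8.8 km / 0.99 m/s = 8800/0.99 = 8889 s = 0.1029 d.
First-order decay: C = 38·exp(−0.84·0.1029) = 38·0.9172 = 34.85 mg/L.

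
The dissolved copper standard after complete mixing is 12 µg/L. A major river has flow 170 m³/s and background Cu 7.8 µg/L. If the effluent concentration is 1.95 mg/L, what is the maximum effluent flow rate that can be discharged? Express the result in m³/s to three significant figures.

7.8 µg/L = 0.0078 mg/L.
12 µg/L = 0.012 mg/L.
Mass balance at complete mixing: C_std·(Q_w + Q_r) = Q_w·C_e + Q_r·C_b.
Rearranging, Q_w = Q_r·(C_std − C_b)/(C_e − C_std) = 170·(0.012 − 0.0078) / (1.95 − 0.012) = 0.3684 m³/s.

0.368 m³/s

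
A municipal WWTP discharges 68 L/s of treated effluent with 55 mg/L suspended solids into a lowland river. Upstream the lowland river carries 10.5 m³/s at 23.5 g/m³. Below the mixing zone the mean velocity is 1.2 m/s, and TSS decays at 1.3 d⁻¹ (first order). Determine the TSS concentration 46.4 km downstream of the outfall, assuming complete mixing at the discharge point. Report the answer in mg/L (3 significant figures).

68 L/s = 0.068 m³/s.
After complete mixing, C₀ = (0.068·55 + 10.5·23.5) / 10.57 = 23.7 mg/L.
Travel time t = 4.64e+04 m / 1.2 m/s = 3.867e+04 s = 0.4475 d.
C = 23.7·exp(−1.3·0.4475) = 23.7·0.5589 = 13.25 mg/L.

13.2 mg/L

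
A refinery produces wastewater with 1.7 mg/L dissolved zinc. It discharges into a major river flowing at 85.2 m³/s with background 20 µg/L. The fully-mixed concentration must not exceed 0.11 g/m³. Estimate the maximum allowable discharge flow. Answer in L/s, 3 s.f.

20 µg/L = 0.02 mg/L.
Mass balance at complete mixing: C_std·(Q_w + Q_r) = Q_w·C_e + Q_r·C_b.
Rearranging, Q_w = Q_r·(C_std − C_b)/(C_e − C_std) = 85.2·(0.11 − 0.02) / (1.7 − 0.11) = 4.823 m³/s.
= 4823 L/s.

4820 L/s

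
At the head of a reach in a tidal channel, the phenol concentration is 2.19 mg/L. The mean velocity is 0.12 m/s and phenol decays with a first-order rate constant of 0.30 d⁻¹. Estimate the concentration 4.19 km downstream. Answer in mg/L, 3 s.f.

Travel time t = 4.19 km / 0.12 m/s = 4190/0.12 = 3.492e+04 s = 0.4041 d.
First-order decay: C = 2.19·exp(−0.30·0.4041) = 2.19·0.8858 = 1.94 mg/L.

1.94 mg/L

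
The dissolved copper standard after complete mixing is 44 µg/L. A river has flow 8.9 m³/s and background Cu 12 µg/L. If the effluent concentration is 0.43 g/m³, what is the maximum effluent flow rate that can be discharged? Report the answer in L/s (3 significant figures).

12 µg/L = 0.012 mg/L.
44 µg/L = 0.044 mg/L.
Mass balance at complete mixing: C_std·(Q_w + Q_r) = Q_w·C_e + Q_r·C_b.
Rearranging, Q_w = Q_r·(C_std − C_b)/(C_e − C_std) = 8.9·(0.044 − 0.012) / (0.43 − 0.044) = 0.7378 m³/s.
= 737.8 L/s.

738 L/s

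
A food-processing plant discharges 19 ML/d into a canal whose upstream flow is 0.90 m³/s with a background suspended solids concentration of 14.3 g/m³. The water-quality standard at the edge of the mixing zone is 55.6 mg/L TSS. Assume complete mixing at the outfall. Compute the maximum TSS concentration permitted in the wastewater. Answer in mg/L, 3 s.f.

19 ML/d = 0.2199 m³/s.
Mass balance: 55.6·1.12 = 0.2199·Cₑ + 0.9·14.3.
Cₑ = (62.27 − 12.87) / 0.2199 = 224.6 mg/L.

225 mg/L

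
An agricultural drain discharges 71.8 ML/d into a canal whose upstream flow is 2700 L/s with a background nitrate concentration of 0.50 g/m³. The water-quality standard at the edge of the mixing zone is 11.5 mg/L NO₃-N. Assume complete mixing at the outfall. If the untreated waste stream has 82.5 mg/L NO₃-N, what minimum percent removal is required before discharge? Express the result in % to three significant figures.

42.7 %

71.8 ML/d = 0.831 m³/s.
2700 L/s = 2.7 m³/s.
Mass balance: 11.5·3.531 = 0.831·Cₑ + 2.7·0.5.
Cₑ = (40.61 − 1.35) / 0.831 = 47.24 mg/L.
Required removal = 1 − 47.24/82.5 = 42.74 %.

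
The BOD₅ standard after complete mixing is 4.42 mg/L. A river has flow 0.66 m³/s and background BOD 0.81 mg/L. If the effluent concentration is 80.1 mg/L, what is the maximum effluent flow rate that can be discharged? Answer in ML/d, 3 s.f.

Mass balance at complete mixing: C_std·(Q_w + Q_r) = Q_w·C_e + Q_r·C_b.
Rearranging, Q_w = Q_r·(C_std − C_b)/(C_e − C_std) = 0.66·(4.42 − 0.81) / (80.1 − 4.42) = 0.03148 m³/s.
= 2.72 ML/d.

2.72 ML/d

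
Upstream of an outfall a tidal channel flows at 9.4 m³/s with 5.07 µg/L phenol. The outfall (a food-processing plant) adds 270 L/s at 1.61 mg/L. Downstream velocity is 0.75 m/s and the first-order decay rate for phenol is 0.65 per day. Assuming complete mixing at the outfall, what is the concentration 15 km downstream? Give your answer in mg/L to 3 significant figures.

270 L/s = 0.27 m³/s.
5.07 µg/L = 0.00507 mg/L.
After complete mixing, C₀ = (0.27·1.61 + 9.4·0.00507) / 9.67 = 0.04988 mg/L.
Travel time t = 1.5e+04 m / 0.75 m/s = 2e+04 s = 0.2315 d.
C = 0.04988·exp(−0.65·0.2315) = 0.04988·0.8603 = 0.04291 mg/L.

0.0429 mg/L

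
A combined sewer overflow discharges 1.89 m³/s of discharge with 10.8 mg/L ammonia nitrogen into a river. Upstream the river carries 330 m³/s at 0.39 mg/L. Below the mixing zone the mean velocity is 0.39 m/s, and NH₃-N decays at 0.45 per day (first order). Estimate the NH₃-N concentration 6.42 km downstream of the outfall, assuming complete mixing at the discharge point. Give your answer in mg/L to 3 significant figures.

0.412 mg/L

After complete mixing, C₀ = (1.89·10.8 + 330·0.39) / 331.9 = 0.4493 mg/L.
Travel time t = 6420 m / 0.39 m/s = 1.646e+04 s = 0.1905 d.
C = 0.4493·exp(−0.45·0.1905) = 0.4493·0.9178 = 0.4124 mg/L.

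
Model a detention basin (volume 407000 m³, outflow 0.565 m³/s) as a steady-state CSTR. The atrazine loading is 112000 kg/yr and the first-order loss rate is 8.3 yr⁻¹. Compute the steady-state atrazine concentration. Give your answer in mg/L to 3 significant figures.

5.28 mg/L

Outflow Q = 0.565 m³/s × 3.156e+07 s/yr = 1.783e+07 m³/yr.
Steady-state CSTR mass balance: W = Q·C + k·V·C, so C = W/(Q + kV).
Q + kV = 1.783e+07 + 8.3·407000 = 2.121e+07 m³/yr.
C = 112000/2.121e+07 = 0.005281 kg/m³ = 5.281 mg/L.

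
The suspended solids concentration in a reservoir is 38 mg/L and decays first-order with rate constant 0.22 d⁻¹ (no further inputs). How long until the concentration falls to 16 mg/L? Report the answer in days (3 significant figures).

t = ln(C₀/C)/k = ln(38/16)/0.22 = 0.865/0.22 = 3.932 d.

3.93 d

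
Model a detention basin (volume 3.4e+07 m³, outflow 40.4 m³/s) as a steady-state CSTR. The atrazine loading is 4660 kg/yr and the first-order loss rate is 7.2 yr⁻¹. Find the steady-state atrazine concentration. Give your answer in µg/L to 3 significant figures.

Outflow Q = 40.4 m³/s × 3.156e+07 s/yr = 1.275e+09 m³/yr.
Steady-state CSTR mass balance: W = Q·C + k·V·C, so C = W/(Q + kV).
Q + kV = 1.275e+09 + 7.2·3.4e+07 = 1.52e+09 m³/yr.
C = 4660/1.52e+09 = 3.066e-06 kg/m³ = 0.003066 mg/L = 3.066 µg/L.

3.07 µg/L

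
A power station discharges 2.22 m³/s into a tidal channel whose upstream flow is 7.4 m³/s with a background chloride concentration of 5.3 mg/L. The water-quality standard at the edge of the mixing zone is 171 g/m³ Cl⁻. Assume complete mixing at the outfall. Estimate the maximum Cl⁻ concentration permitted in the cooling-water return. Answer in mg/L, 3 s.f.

Mass balance: 171·9.62 = 2.22·Cₑ + 7.4·5.3.
Cₑ = (1645 − 39.22) / 2.22 = 723.3 mg/L.

723 mg/L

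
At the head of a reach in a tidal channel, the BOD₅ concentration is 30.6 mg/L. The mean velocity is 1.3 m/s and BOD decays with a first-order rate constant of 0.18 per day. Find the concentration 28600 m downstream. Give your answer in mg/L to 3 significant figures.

29.2 mg/L

Travel time t = 28600 m / 1.3 m/s = 2.86e+04/1.3 = 2.2e+04 s = 0.2546 d.
First-order decay: C = 30.6·exp(−0.18·0.2546) = 30.6·0.9552 = 29.23 mg/L.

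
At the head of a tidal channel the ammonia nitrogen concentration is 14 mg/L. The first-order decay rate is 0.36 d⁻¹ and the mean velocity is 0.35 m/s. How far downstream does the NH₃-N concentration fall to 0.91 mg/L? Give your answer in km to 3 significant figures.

From C = C₀·e^(−kt), t = ln(C₀/C)/k = ln(14/0.91)/0.36 = 2.733/0.36 = 7.593 d.
Distance = v·t = 0.35 m/s × 6.56e+05 s = 2.296e+05 m = 229.6 km.

230 km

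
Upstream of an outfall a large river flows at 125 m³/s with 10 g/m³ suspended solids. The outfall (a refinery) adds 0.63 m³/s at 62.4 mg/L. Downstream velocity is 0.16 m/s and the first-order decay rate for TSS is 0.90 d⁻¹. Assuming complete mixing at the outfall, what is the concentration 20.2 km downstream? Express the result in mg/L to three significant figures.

After complete mixing, C₀ = (0.63·62.4 + 125·10) / 125.6 = 10.26 mg/L.
Travel time t = 2.02e+04 m / 0.16 m/s = 1.262e+05 s = 1.461 d.
C = 10.26·exp(−0.90·1.461) = 10.26·0.2684 = 2.755 mg/L.

2.76 mg/L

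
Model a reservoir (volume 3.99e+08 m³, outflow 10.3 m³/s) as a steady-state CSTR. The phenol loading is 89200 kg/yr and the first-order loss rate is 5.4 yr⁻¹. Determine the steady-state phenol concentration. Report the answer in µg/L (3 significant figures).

Outflow Q = 10.3 m³/s × 3.156e+07 s/yr = 3.25e+08 m³/yr.
Steady-state CSTR mass balance: W = Q·C + k·V·C, so C = W/(Q + kV).
Q + kV = 3.25e+08 + 5.4·3.99e+08 = 2.48e+09 m³/yr.
C = 89200/2.48e+09 = 3.597e-05 kg/m³ = 0.03597 mg/L = 35.97 µg/L.

36.0 µg/L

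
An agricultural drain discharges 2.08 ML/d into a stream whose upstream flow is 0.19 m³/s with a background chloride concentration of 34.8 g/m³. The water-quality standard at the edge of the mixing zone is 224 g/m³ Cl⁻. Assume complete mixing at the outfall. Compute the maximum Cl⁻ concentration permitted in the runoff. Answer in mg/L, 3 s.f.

2.08 ML/d = 0.02407 m³/s.
Mass balance: 224·0.2141 = 0.02407·Cₑ + 0.19·34.8.
Cₑ = (47.95 − 6.612) / 0.02407 = 1717 mg/L.

1720 mg/L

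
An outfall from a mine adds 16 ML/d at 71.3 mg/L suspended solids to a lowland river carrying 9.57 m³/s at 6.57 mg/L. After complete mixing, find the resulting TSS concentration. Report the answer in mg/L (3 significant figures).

7.80 mg/L

16 ML/d = 0.1852 m³/s.
By mass balance at complete mixing, C = (0.1852·71.3 + 9.57·6.57) / (0.1852 + 9.57) = 76.08/9.755 = 7.799 mg/L.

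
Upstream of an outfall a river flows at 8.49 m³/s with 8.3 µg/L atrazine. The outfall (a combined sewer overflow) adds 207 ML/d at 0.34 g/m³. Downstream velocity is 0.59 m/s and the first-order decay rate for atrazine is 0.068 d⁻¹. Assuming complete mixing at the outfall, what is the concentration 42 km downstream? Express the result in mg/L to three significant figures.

0.0769 mg/L

207 ML/d = 2.396 m³/s.
8.3 µg/L = 0.0083 mg/L.
After complete mixing, C₀ = (2.396·0.34 + 8.49·0.0083) / 10.89 = 0.0813 mg/L.
Travel time t = 4.2e+04 m / 0.59 m/s = 7.119e+04 s = 0.8239 d.
C = 0.0813·exp(−0.068·0.8239) = 0.0813·0.9455 = 0.07687 mg/L.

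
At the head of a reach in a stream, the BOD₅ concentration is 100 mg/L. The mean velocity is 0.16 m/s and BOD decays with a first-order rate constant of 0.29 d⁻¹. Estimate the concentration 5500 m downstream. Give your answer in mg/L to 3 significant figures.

Travel time t = 5500 m / 0.16 m/s = 5500/0.16 = 3.438e+04 s = 0.3979 d.
First-order decay: C = 100·exp(−0.29·0.3979) = 100·0.891 = 89.1 mg/L.

89.1 mg/L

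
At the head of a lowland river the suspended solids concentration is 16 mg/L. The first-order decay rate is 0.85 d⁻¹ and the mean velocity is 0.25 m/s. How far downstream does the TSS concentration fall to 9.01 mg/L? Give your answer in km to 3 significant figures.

From C = C₀·e^(−kt), t = ln(C₀/C)/k = ln(16/9.01)/0.85 = 0.5743/0.85 = 0.6756 d.
Distance = v·t = 0.25 m/s × 5.837e+04 s = 1.459e+04 m = 14.59 km.

14.6 km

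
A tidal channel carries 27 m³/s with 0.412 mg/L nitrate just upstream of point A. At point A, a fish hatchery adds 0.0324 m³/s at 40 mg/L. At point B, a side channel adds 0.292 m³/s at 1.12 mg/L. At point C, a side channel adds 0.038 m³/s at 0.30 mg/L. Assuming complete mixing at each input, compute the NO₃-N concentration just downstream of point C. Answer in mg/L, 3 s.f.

0.466 mg/L

After input A: C = (27·0.412 + 0.0324·40) / 27.03 = 0.4594 mg/L.
After input B: C = (27.03·0.4594 + 0.292·1.12) / 27.32 = 0.4665 mg/L.
After input C: C = (27.32·0.4665 + 0.038·0.3) / 27.36 = 0.4663 mg/L.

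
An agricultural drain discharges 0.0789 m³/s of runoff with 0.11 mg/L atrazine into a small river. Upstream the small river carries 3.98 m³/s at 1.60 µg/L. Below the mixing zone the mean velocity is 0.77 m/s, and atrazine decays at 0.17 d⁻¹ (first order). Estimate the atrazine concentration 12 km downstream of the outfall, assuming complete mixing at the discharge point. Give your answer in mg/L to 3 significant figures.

0.00360 mg/L

1.60 µg/L = 0.0016 mg/L.
After complete mixing, C₀ = (0.0789·0.11 + 3.98·0.0016) / 4.059 = 0.003707 mg/L.
Travel time t = 1.2e+04 m / 0.77 m/s = 1.558e+04 s = 0.1804 d.
C = 0.003707·exp(−0.17·0.1804) = 0.003707·0.9698 = 0.003595 mg/L.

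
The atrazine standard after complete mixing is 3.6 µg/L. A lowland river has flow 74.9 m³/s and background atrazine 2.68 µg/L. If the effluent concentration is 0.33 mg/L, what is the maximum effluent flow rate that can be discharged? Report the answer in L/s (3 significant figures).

2.68 µg/L = 0.00268 mg/L.
3.6 µg/L = 0.0036 mg/L.
Mass balance at complete mixing: C_std·(Q_w + Q_r) = Q_w·C_e + Q_r·C_b.
Rearranging, Q_w = Q_r·(C_std − C_b)/(C_e − C_std) = 74.9·(0.0036 − 0.00268) / (0.33 − 0.0036) = 0.2111 m³/s.
= 211.1 L/s.

211 L/s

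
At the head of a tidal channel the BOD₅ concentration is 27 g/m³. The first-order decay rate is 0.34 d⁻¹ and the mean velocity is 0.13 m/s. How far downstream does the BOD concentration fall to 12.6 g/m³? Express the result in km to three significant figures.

25.2 km

From C = C₀·e^(−kt), t = ln(C₀/C)/k = ln(27/12.6)/0.34 = 0.7621/0.34 = 2.242 d.
Distance = v·t = 0.13 m/s × 1.937e+05 s = 2.518e+04 m = 25.18 km.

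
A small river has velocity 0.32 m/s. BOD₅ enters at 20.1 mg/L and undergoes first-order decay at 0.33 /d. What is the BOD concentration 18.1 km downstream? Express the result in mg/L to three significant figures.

Travel time t = 18.1 km / 0.32 m/s = 1.81e+04/0.32 = 5.656e+04 s = 0.6547 d.
First-order decay: C = 20.1·exp(−0.33·0.6547) = 20.1·0.8057 = 16.19 mg/L.

16.2 mg/L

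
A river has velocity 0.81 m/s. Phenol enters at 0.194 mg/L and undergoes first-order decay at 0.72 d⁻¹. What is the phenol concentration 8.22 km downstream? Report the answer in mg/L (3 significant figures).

0.178 mg/L

Travel time t = 8.22 km / 0.81 m/s = 8220/0.81 = 1.015e+04 s = 0.1175 d.
First-order decay: C = 0.194·exp(−0.72·0.1175) = 0.194·0.9189 = 0.1783 mg/L.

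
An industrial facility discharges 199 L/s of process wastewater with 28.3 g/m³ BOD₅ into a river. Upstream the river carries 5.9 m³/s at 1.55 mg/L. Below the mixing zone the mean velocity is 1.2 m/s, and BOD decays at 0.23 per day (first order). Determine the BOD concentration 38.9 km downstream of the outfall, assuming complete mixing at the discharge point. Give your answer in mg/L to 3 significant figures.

199 L/s = 0.199 m³/s.
After complete mixing, C₀ = (0.199·28.3 + 5.9·1.55) / 6.099 = 2.423 mg/L.
Travel time t = 3.89e+04 m / 1.2 m/s = 3.242e+04 s = 0.3752 d.
C = 2.423·exp(−0.23·0.3752) = 2.423·0.9173 = 2.222 mg/L.

2.22 mg/L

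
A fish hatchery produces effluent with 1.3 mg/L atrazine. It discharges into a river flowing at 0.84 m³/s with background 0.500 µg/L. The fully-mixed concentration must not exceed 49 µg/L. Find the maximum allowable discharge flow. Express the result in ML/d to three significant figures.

0.500 µg/L = 0.0005 mg/L.
49 µg/L = 0.049 mg/L.
Mass balance at complete mixing: C_std·(Q_w + Q_r) = Q_w·C_e + Q_r·C_b.
Rearranging, Q_w = Q_r·(C_std − C_b)/(C_e − C_std) = 0.84·(0.049 − 0.0005) / (1.3 − 0.049) = 0.03257 m³/s.
= 2.814 ML/d.

2.81 ML/d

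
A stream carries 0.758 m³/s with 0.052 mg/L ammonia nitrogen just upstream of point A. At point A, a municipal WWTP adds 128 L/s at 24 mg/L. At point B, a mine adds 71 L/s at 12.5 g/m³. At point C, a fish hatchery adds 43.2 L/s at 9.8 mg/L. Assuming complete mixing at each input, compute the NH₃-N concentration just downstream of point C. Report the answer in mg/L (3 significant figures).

4.42 mg/L

128 L/s = 0.128 m³/s.
After input A: C = (0.758·0.052 + 0.128·24) / 0.886 = 3.512 mg/L.
71 L/s = 0.071 m³/s.
After input B: C = (0.886·3.512 + 0.071·12.5) / 0.957 = 4.179 mg/L.
43.2 L/s = 0.0432 m³/s.
After input C: C = (0.957·4.179 + 0.0432·9.8) / 1 = 4.421 mg/L.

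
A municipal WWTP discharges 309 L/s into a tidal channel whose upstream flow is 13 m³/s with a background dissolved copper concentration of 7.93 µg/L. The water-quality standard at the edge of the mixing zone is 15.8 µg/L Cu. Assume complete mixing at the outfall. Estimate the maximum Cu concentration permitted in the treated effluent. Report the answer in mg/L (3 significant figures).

0.347 mg/L

309 L/s = 0.309 m³/s.
7.93 µg/L = 0.00793 mg/L.
15.8 µg/L = 0.0158 mg/L.
Mass balance: 0.0158·13.31 = 0.309·Cₑ + 13·0.00793.
Cₑ = (0.2103 − 0.1031) / 0.309 = 0.3469 mg/L.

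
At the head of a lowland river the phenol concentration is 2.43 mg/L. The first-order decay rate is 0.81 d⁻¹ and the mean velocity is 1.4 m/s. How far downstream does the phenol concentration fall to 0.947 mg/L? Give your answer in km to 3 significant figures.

141 km

From C = C₀·e^(−kt), t = ln(C₀/C)/k = ln(2.43/0.947)/0.81 = 0.9423/0.81 = 1.163 d.
Distance = v·t = 1.4 m/s × 1.005e+05 s = 1.407e+05 m = 140.7 km.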